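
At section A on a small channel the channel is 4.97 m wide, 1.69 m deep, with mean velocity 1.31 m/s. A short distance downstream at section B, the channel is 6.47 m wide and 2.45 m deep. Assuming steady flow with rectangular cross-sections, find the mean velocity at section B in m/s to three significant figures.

0.694 m/s

Q = A₁V₁ = (4.97×1.69) × 1.31 = 11.00 m³/s
A₂ = 6.47 × 2.45 = 15.85 m²
V₂ = Q/A₂ = 11.00/15.85 = 0.6941 m/s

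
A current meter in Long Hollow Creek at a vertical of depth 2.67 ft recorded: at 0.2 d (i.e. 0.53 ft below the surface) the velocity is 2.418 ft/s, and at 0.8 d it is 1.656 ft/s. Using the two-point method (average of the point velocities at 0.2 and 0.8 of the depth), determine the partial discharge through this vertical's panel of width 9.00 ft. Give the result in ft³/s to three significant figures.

v̄ = (2.418 + 1.656) / 2 = 2.037 ft/s
q = v̄ × d × w = 2.037 × 2.67 × 9.00 = 48.95 ft³/s

48.9 ft³/s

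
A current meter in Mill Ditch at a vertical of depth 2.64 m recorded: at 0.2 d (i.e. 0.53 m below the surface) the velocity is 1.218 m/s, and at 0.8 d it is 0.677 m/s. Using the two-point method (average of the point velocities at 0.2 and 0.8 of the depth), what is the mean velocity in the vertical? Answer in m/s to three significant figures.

0.948 m/s

v̄ = (1.218 + 0.677) / 2 = 0.9475 m/s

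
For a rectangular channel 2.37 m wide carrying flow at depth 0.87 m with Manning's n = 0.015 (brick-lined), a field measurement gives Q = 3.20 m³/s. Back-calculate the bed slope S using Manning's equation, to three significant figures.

0.00136

A = b·y = 2.37 × 0.87 = 2.062 m²
P = b + 2y = 2.37 + 2×0.87 = 4.110 m
R = A/P = 2.062/4.110 = 0.5017 m
S = (Q·n / (1·A·R^(2/3)))² = (3.20×0.015 / (1×2.062×0.6314))² = 0.001360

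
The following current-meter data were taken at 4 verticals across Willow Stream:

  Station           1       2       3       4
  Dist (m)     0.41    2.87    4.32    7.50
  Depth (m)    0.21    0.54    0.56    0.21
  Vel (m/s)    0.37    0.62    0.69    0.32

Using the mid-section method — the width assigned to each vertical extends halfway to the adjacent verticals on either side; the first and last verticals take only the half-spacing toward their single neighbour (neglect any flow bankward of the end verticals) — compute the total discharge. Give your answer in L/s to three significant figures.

w_1 = (2.87 − 0.41)/2 = 1.23 m; q_1 = 0.37 × 0.21 × 1.23 = 0.09557 m³/s
w_2 = (4.32 − 0.41)/2 = 1.955 m; q_2 = 0.62 × 0.54 × 1.955 = 0.6545 m³/s
w_3 = (7.50 − 2.87)/2 = 2.315 m; q_3 = 0.69 × 0.56 × 2.315 = 0.8945 m³/s
w_4 = (7.50 − 4.32)/2 = 1.59 m; q_4 = 0.32 × 0.21 × 1.59 = 0.1068 m³/s
Q = Σ qᵢ = 1.751 m³/s
= 1.751 × 1000 = 1751 L/s

1750 L/s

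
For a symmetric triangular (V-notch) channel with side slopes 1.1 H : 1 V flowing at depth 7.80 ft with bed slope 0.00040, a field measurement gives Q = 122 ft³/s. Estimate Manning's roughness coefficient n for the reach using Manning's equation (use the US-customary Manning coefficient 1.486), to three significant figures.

A = z·y² = 1.1×7.80² = 66.92 ft²
P = 2y√(1+z²) = 2×7.80×√(1+1.1²) = 23.19 ft
R = A/P = 66.92/23.19 = 2.886 ft
n = (1.486/Q)·A·R^(2/3)·S^(1/2) = (1.486/122) × 66.92 × 2.027 × 0.02000 = 0.03305

0.0330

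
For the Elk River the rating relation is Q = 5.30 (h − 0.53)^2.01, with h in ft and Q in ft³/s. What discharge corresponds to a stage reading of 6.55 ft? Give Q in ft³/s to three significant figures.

196 ft³/s

Q = 5.30 × (6.55 − 0.53)^2.01 = 5.30 × 6.02^2.01 = 195.6 ft³/s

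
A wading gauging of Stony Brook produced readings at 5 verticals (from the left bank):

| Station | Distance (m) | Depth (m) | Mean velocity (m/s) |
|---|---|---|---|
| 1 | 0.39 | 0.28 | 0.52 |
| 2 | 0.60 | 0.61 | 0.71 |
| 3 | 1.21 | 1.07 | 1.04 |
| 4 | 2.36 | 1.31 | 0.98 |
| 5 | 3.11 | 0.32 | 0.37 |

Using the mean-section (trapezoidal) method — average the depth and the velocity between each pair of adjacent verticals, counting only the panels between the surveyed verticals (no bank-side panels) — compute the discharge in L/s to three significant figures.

2300 L/s

Panel 1-2: Δb = 0.21 m, d̄ = (0.28+0.61)/2 = 0.445, v̄ = (0.52+0.71)/2 = 0.615 → q = 0.21×0.445×0.615 = 0.05747 m³/s
Panel 2-3: Δb = 0.61 m, d̄ = (0.61+1.07)/2 = 0.84, v̄ = (0.71+1.04)/2 = 0.875 → q = 0.61×0.84×0.875 = 0.4484 m³/s
Panel 3-4: Δb = 1.15 m, d̄ = (1.07+1.31)/2 = 1.19, v̄ = (1.04+0.98)/2 = 1.01 → q = 1.15×1.19×1.01 = 1.382 m³/s
Panel 4-5: Δb = 0.75 m, d̄ = (1.31+0.32)/2 = 0.815, v̄ = (0.98+0.37)/2 = 0.675 → q = 0.75×0.815×0.675 = 0.4126 m³/s
Q = Σ q = 2.301 m³/s
= 2.301 × 1000 = 2301 L/s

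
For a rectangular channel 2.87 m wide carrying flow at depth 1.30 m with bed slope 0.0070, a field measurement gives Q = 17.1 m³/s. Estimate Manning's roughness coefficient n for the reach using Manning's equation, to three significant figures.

A = b·y = 2.87 × 1.30 = 3.731 m²
P = b + 2y = 2.87 + 2×1.30 = 5.470 m
R = A/P = 3.731/5.470 = 0.6821 m
n = (1/Q)·A·R^(2/3)·S^(1/2) = (1/17.1) × 3.731 × 0.7749 × 0.08367 = 0.01415

0.0141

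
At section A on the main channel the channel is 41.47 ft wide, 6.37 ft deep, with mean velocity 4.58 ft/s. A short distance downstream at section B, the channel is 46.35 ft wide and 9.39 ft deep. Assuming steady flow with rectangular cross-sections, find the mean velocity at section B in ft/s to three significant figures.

2.78 ft/s

Q = A₁V₁ = (41.47×6.37) × 4.58 = 1210 ft³/s
A₂ = 46.35 × 9.39 = 435.2 ft²
V₂ = Q/A₂ = 1210/435.2 = 2.780 ft/s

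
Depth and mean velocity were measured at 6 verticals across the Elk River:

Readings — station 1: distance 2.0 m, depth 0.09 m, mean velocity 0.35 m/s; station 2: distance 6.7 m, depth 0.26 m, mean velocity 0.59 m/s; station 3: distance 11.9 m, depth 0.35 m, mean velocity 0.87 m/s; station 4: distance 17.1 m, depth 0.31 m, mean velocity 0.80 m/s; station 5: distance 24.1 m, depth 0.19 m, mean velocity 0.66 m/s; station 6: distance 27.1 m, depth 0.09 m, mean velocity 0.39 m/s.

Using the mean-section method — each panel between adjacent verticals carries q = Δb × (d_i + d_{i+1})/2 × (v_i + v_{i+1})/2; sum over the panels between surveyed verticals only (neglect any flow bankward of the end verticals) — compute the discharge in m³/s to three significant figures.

4.48 m³/s

Panel 1-2: Δb = 4.7 m, d̄ = (0.09+0.26)/2 = 0.175, v̄ = (0.35+0.59)/2 = 0.47 → q = 4.7×0.175×0.47 = 0.3866 m³/s
Panel 2-3: Δb = 5.2 m, d̄ = (0.26+0.35)/2 = 0.305, v̄ = (0.59+0.87)/2 = 0.73 → q = 5.2×0.305×0.73 = 1.158 m³/s
Panel 3-4: Δb = 5.2 m, d̄ = (0.35+0.31)/2 = 0.33, v̄ = (0.87+0.80)/2 = 0.835 → q = 5.2×0.33×0.835 = 1.433 m³/s
Panel 4-5: Δb = 7 m, d̄ = (0.31+0.19)/2 = 0.25, v̄ = (0.80+0.66)/2 = 0.73 → q = 7×0.25×0.73 = 1.278 m³/s
Panel 5-6: Δb = 3 m, d̄ = (0.19+0.09)/2 = 0.14, v̄ = (0.66+0.39)/2 = 0.525 → q = 3×0.14×0.525 = 0.2205 m³/s
Q = Σ q = 4.475 m³/s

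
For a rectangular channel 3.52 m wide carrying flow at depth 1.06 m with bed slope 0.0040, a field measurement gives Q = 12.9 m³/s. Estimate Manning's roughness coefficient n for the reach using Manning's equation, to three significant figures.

A = b·y = 3.52 × 1.06 = 3.731 m²
P = b + 2y = 3.52 + 2×1.06 = 5.640 m
R = A/P = 3.731/5.640 = 0.6616 m
n = (1/Q)·A·R^(2/3)·S^(1/2) = (1/12.9) × 3.731 × 0.7592 × 0.06325 = 0.01389

0.0139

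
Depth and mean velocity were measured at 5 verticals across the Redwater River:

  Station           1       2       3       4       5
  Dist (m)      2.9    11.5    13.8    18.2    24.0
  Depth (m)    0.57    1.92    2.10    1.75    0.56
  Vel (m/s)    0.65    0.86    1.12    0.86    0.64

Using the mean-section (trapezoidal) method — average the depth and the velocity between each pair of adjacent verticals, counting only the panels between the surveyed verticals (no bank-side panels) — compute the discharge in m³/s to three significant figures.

26.1 m³/s

Panel 1-2: Δb = 8.6 m, d̄ = (0.57+1.92)/2 = 1.245, v̄ = (0.65+0.86)/2 = 0.755 → q = 8.6×1.245×0.755 = 8.084 m³/s
Panel 2-3: Δb = 2.3 m, d̄ = (1.92+2.10)/2 = 2.01, v̄ = (0.86+1.12)/2 = 0.99 → q = 2.3×2.01×0.99 = 4.577 m³/s
Panel 3-4: Δb = 4.4 m, d̄ = (2.10+1.75)/2 = 1.925, v̄ = (1.12+0.86)/2 = 0.99 → q = 4.4×1.925×0.99 = 8.385 m³/s
Panel 4-5: Δb = 5.8 m, d̄ = (1.75+0.56)/2 = 1.155, v̄ = (0.86+0.64)/2 = 0.75 → q = 5.8×1.155×0.75 = 5.024 m³/s
Q = Σ q = 26.07 m³/s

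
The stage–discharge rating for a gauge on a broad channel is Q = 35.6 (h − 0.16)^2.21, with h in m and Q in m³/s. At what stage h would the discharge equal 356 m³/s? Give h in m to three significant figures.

h − h₀ = (Q/C)^(1/b) = (356/35.6)^(1/2.21) = 2.835 m
h = 0.16 + 2.835 = 2.995 m

2.99 m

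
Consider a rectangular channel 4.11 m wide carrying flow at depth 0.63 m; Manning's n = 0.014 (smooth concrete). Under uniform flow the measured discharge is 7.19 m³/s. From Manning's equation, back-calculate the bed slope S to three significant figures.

0.00400

A = b·y = 4.11 × 0.63 = 2.589 m²
P = b + 2y = 4.11 + 2×0.63 = 5.370 m
R = A/P = 2.589/5.370 = 0.4822 m
S = (Q·n / (1·A·R^(2/3)))² = (7.19×0.014 / (1×2.589×0.6149))² = 0.003997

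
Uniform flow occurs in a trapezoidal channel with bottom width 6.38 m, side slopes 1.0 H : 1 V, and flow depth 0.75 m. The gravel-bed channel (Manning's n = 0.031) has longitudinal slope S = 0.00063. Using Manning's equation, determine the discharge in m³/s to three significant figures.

3.18 m³/s

A = (b + z·y)·y = (6.38 + 1.0×0.75)×0.75 = 5.348 m²
P = b + 2y√(1+z²) = 6.38 + 2×0.75×√(1+1.0²) = 8.501 m
R = A/P = 5.348/8.501 = 0.6290 m
Q = (1/n)·A·R^(2/3)·S^(1/2) = (1/0.031) × 5.348 × 0.6290^(2/3) × 0.00063^(1/2) = 3.179 m³/s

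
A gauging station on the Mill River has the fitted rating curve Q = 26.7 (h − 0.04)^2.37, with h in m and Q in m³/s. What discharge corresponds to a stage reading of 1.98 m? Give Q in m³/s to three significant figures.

128 m³/s

Q = 26.7 × (1.98 − 0.04)^2.37 = 26.7 × 1.94^2.37 = 128.4 m³/s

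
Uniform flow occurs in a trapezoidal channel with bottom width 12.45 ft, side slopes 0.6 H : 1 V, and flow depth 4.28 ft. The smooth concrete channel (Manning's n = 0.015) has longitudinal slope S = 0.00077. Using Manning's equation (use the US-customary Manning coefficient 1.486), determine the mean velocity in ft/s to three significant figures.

5.55 ft/s

A = (b + z·y)·y = (12.45 + 0.6×4.28)×4.28 = 64.28 ft²
P = b + 2y√(1+z²) = 12.45 + 2×4.28×√(1+0.6²) = 22.43 ft
R = A/P = 64.28/22.43 = 2.865 ft
Q = (1.486/n)·A·R^(2/3)·S^(1/2) = (1.486/0.015) × 64.28 × 2.865^(2/3) × 0.00077^(1/2) = 356.5 ft³/s
V = Q/A = 356.5/64.28 = 5.546 ft/s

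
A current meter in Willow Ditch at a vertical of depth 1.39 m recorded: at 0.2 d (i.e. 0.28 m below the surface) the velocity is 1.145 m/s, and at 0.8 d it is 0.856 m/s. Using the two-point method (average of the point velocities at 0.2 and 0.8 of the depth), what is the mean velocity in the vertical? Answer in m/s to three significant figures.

1.00 m/s

v̄ = (1.145 + 0.856) / 2 = 1.001 m/s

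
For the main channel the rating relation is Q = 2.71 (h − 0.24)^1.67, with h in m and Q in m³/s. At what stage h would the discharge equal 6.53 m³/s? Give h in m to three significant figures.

1.93 m

h − h₀ = (Q/C)^(1/b) = (6.53/2.71)^(1/1.67) = 1.693 m
h = 0.24 + 1.693 = 1.933 m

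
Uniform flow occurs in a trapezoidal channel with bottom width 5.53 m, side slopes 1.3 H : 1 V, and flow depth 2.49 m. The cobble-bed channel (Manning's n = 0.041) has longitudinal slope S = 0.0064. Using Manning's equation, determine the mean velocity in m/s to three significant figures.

A = (b + z·y)·y = (5.53 + 1.3×2.49)×2.49 = 21.83 m²
P = b + 2y√(1+z²) = 5.53 + 2×2.49×√(1+1.3²) = 13.70 m
R = A/P = 21.83/13.70 = 1.594 m
Q = (1/n)·A·R^(2/3)·S^(1/2) = (1/0.041) × 21.83 × 1.594^(2/3) × 0.0064^(1/2) = 58.12 m³/s
V = Q/A = 58.12/21.83 = 2.662 m/s

2.66 m/s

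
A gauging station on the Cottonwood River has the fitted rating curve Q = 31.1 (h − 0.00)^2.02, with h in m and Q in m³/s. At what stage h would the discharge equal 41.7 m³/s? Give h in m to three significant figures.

h − h₀ = (Q/C)^(1/b) = (41.7/31.1)^(1/2.02) = 1.156 m
h = 0.00 + 1.156 = 1.156 m

1.16 m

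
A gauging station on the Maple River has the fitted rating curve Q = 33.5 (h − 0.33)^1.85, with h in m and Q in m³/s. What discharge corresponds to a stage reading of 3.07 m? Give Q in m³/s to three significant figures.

216 m³/s

Q = 33.5 × (3.07 − 0.33)^1.85 = 33.5 × 2.74^1.85 = 216.2 m³/s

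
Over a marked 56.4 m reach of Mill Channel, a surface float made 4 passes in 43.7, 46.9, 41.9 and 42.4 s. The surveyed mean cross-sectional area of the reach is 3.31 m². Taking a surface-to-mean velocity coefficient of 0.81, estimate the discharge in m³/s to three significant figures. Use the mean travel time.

3.46 m³/s

t̄ = (43.7 + 46.9 + 41.9 + 42.4) / 4 = 43.725 s
v_surface = L / t̄ = 56.4 / 43.725 = 1.290 m/s
v_mean = 0.81 × 1.290 = 1.045 m/s
Q = A × v_mean = 3.31 × 1.045 = 3.458 m³/s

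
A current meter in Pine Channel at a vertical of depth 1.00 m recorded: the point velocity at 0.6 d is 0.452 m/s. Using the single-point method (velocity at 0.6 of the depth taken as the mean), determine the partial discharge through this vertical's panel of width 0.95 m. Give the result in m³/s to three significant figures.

v̄ = v₀.₆ = 0.452 m/s
q = v̄ × d × w = 0.4520 × 1.00 × 0.95 = 0.4294 m³/s

0.429 m³/s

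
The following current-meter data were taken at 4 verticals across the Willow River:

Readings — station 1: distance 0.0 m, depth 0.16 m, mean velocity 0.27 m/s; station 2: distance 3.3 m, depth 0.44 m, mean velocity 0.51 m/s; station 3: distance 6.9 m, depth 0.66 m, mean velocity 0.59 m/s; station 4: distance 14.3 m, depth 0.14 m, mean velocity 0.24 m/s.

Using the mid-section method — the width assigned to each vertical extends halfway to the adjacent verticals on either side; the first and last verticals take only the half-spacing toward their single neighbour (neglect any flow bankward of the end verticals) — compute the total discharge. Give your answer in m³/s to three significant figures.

3.11 m³/s

w_1 = (3.3 − 0.0)/2 = 1.65 m; q_1 = 0.27 × 0.16 × 1.65 = 0.07128 m³/s
w_2 = (6.9 − 0.0)/2 = 3.45 m; q_2 = 0.51 × 0.44 × 3.45 = 0.7742 m³/s
w_3 = (14.3 − 3.3)/2 = 5.5 m; q_3 = 0.59 × 0.66 × 5.5 = 2.142 m³/s
w_4 = (14.3 − 6.9)/2 = 3.7 m; q_4 = 0.24 × 0.14 × 3.7 = 0.1243 m³/s
Q = Σ qᵢ = 3.111 m³/s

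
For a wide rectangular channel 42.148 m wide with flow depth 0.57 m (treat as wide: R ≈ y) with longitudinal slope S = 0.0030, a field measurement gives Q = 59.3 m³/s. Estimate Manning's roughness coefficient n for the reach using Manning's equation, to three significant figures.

0.0153

A = b·y = 42.148 × 0.57 = 24.02 m²
Wide channel: R ≈ y = 0.57 m
n = (1/Q)·A·R^(2/3)·S^(1/2) = (1/59.3) × 24.02 × 0.6875 × 0.05477 = 0.01525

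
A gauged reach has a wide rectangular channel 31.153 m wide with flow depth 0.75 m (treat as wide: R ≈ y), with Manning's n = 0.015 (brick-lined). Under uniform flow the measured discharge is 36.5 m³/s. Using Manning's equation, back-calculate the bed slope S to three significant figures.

0.000806

A = b·y = 31.153 × 0.75 = 23.36 m²
Wide channel: R ≈ y = 0.75 m
S = (Q·n / (1·A·R^(2/3)))² = (36.5×0.015 / (1×23.36×0.8255))² = 0.0008058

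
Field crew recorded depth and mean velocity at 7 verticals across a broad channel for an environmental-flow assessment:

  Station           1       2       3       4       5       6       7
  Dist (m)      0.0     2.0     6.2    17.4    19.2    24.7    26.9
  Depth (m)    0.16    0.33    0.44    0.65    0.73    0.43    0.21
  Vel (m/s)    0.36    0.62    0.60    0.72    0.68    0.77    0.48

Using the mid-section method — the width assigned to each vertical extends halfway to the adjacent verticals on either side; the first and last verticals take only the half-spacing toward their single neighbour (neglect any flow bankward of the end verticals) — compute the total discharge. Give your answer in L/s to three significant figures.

8960 L/s

w_1 = (2.0 − 0.0)/2 = 1 m; q_1 = 0.36 × 0.16 × 1 = 0.05760 m³/s
w_2 = (6.2 − 0.0)/2 = 3.1 m; q_2 = 0.62 × 0.33 × 3.1 = 0.6343 m³/s
w_3 = (17.4 − 2.0)/2 = 7.7 m; q_3 = 0.60 × 0.44 × 7.7 = 2.033 m³/s
w_4 = (19.2 − 6.2)/2 = 6.5 m; q_4 = 0.72 × 0.65 × 6.5 = 3.042 m³/s
w_5 = (24.7 − 17.4)/2 = 3.65 m; q_5 = 0.68 × 0.73 × 3.65 = 1.812 m³/s
w_6 = (26.9 − 19.2)/2 = 3.85 m; q_6 = 0.77 × 0.43 × 3.85 = 1.275 m³/s
w_7 = (26.9 − 24.7)/2 = 1.1 m; q_7 = 0.48 × 0.21 × 1.1 = 0.1109 m³/s
Q = Σ qᵢ = 8.964 m³/s
= 8.964 × 1000 = 8964 L/s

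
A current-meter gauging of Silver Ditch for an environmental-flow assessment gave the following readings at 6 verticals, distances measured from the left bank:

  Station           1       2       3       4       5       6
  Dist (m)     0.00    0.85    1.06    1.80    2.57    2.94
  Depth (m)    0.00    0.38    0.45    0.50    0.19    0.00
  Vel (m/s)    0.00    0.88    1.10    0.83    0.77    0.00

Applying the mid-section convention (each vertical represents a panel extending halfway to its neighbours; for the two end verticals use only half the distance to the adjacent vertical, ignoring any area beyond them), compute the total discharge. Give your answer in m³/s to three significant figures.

w_2 = (1.06 − 0.00)/2 = 0.53 m; q_2 = 0.88 × 0.38 × 0.53 = 0.1772 m³/s
w_3 = (1.80 − 0.85)/2 = 0.475 m; q_3 = 1.10 × 0.45 × 0.475 = 0.2351 m³/s
w_4 = (2.57 − 1.06)/2 = 0.755 m; q_4 = 0.83 × 0.50 × 0.755 = 0.3133 m³/s
w_5 = (2.94 − 1.80)/2 = 0.57 m; q_5 = 0.77 × 0.19 × 0.57 = 0.08339 m³/s
Stations 1, 6 contribute zero (depth or velocity is 0).
Q = Σ qᵢ = 0.8091 m³/s

0.809 m³/s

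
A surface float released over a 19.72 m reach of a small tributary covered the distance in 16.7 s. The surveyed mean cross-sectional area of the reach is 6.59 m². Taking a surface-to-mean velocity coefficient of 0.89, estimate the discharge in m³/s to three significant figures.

v_surface = L / t̄ = 19.72 / 16.7 = 1.181 m/s
v_mean = 0.89 × 1.181 = 1.051 m/s
Q = A × v_mean = 6.59 × 1.051 = 6.926 m³/s

6.93 m³/s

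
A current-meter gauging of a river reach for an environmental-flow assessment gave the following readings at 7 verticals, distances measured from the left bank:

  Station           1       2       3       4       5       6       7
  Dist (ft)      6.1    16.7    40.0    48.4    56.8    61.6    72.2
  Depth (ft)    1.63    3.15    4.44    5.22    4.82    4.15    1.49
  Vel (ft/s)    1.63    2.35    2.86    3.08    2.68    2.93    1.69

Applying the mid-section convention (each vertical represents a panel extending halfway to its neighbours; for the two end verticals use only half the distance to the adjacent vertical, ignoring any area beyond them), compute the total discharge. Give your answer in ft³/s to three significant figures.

w_1 = (16.7 − 6.1)/2 = 5.3 ft; q_1 = 1.63 × 1.63 × 5.3 = 14.08 ft³/s
w_2 = (40.0 − 6.1)/2 = 16.95 ft; q_2 = 2.35 × 3.15 × 16.95 = 125.5 ft³/s
w_3 = (48.4 − 16.7)/2 = 15.85 ft; q_3 = 2.86 × 4.44 × 15.85 = 201.3 ft³/s
w_4 = (56.8 − 40.0)/2 = 8.4 ft; q_4 = 3.08 × 5.22 × 8.4 = 135.1 ft³/s
w_5 = (61.6 − 48.4)/2 = 6.6 ft; q_5 = 2.68 × 4.82 × 6.6 = 85.26 ft³/s
w_6 = (72.2 − 56.8)/2 = 7.7 ft; q_6 = 2.93 × 4.15 × 7.7 = 93.63 ft³/s
w_7 = (72.2 − 61.6)/2 = 5.3 ft; q_7 = 1.69 × 1.49 × 5.3 = 13.35 ft³/s
Q = Σ qᵢ = 668.1 ft³/s

668 ft³/s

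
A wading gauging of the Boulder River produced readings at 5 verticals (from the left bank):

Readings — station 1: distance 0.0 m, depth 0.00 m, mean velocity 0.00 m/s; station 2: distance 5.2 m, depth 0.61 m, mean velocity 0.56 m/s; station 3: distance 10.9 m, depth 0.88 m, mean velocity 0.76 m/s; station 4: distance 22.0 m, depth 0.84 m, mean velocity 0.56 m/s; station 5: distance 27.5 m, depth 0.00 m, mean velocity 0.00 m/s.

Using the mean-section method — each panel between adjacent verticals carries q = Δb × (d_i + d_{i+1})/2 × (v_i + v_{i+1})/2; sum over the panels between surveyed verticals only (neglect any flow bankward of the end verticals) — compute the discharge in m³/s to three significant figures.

Panel 1-2: Δb = 5.2 m, d̄ = (0.00+0.61)/2 = 0.305, v̄ = (0.00+0.56)/2 = 0.28 → q = 5.2×0.305×0.28 = 0.4441 m³/s
Panel 2-3: Δb = 5.7 m, d̄ = (0.61+0.88)/2 = 0.745, v̄ = (0.56+0.76)/2 = 0.66 → q = 5.7×0.745×0.66 = 2.803 m³/s
Panel 3-4: Δb = 11.1 m, d̄ = (0.88+0.84)/2 = 0.86, v̄ = (0.76+0.56)/2 = 0.66 → q = 11.1×0.86×0.66 = 6.300 m³/s
Panel 4-5: Δb = 5.5 m, d̄ = (0.84+0.00)/2 = 0.42, v̄ = (0.56+0.00)/2 = 0.28 → q = 5.5×0.42×0.28 = 0.6468 m³/s
Q = Σ q = 10.19 m³/s

10.2 m³/s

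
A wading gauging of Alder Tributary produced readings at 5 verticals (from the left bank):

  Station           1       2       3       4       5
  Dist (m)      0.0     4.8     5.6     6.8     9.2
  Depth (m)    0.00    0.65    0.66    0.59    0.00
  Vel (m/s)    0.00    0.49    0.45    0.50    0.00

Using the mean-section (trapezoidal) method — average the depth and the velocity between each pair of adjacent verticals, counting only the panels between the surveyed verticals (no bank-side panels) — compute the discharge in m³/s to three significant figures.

Panel 1-2: Δb = 4.8 m, d̄ = (0.00+0.65)/2 = 0.325, v̄ = (0.00+0.49)/2 = 0.245 → q = 4.8×0.325×0.245 = 0.3822 m³/s
Panel 2-3: Δb = 0.8 m, d̄ = (0.65+0.66)/2 = 0.655, v̄ = (0.49+0.45)/2 = 0.47 → q = 0.8×0.655×0.47 = 0.2463 m³/s
Panel 3-4: Δb = 1.2 m, d̄ = (0.66+0.59)/2 = 0.625, v̄ = (0.45+0.50)/2 = 0.475 → q = 1.2×0.625×0.475 = 0.3563 m³/s
Panel 4-5: Δb = 2.4 m, d̄ = (0.59+0.00)/2 = 0.295, v̄ = (0.50+0.00)/2 = 0.25 → q = 2.4×0.295×0.25 = 0.1770 m³/s
Q = Σ q = 1.162 m³/s

1.16 m³/s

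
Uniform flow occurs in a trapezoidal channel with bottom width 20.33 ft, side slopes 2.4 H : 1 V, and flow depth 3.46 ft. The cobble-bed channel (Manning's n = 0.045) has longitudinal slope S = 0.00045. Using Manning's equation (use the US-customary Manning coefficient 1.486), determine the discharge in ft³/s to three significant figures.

131 ft³/s

A = (b + z·y)·y = (20.33 + 2.4×3.46)×3.46 = 99.07 ft²
P = b + 2y√(1+z²) = 20.33 + 2×3.46×√(1+2.4²) = 38.32 ft
R = A/P = 99.07/38.32 = 2.585 ft
Q = (1.486/n)·A·R^(2/3)·S^(1/2) = (1.486/0.045) × 99.07 × 2.585^(2/3) × 0.00045^(1/2) = 130.7 ft³/s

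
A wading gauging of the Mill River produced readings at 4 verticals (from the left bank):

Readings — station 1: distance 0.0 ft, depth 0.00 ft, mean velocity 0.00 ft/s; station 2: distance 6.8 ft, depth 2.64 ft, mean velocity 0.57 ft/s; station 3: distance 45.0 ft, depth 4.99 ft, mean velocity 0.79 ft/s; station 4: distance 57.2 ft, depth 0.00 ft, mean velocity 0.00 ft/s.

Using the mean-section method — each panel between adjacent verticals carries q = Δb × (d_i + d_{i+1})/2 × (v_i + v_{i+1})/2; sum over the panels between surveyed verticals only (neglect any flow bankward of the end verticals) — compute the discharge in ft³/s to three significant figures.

Panel 1-2: Δb = 6.8 ft, d̄ = (0.00+2.64)/2 = 1.32, v̄ = (0.00+0.57)/2 = 0.285 → q = 6.8×1.32×0.285 = 2.558 ft³/s
Panel 2-3: Δb = 38.2 ft, d̄ = (2.64+4.99)/2 = 3.815, v̄ = (0.57+0.79)/2 = 0.68 → q = 38.2×3.815×0.68 = 99.10 ft³/s
Panel 3-4: Δb = 12.2 ft, d̄ = (4.99+0.00)/2 = 2.495, v̄ = (0.79+0.00)/2 = 0.395 → q = 12.2×2.495×0.395 = 12.02 ft³/s
Q = Σ q = 113.7 ft³/s

114 ft³/s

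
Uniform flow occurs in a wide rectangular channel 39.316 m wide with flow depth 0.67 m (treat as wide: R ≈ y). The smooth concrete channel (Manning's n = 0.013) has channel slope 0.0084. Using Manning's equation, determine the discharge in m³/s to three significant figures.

A = b·y = 39.316 × 0.67 = 26.34 m²
Wide channel: R ≈ y = 0.67 m
Q = (1/n)·A·R^(2/3)·S^(1/2) = (1/0.013) × 26.34 × 0.6700^(2/3) × 0.0084^(1/2) = 142.2 m³/s

142 m³/s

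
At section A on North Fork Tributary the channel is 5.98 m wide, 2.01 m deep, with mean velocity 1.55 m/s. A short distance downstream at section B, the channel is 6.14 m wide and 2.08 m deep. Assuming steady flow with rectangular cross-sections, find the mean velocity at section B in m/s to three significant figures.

1.46 m/s

Q = A₁V₁ = (5.98×2.01) × 1.55 = 18.63 m³/s
A₂ = 6.14 × 2.08 = 12.77 m²
V₂ = Q/A₂ = 18.63/12.77 = 1.459 m/s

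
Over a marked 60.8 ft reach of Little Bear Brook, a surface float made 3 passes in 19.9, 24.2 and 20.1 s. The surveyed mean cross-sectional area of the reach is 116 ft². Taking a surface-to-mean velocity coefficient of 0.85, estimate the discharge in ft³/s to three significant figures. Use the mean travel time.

t̄ = (19.9 + 24.2 + 20.1) / 3 = 21.4 s
v_surface = L / t̄ = 60.8 / 21.4 = 2.841 ft/s
v_mean = 0.85 × 2.841 = 2.415 ft/s
Q = A × v_mean = 116 × 2.415 = 280.1 ft³/s

280 ft³/s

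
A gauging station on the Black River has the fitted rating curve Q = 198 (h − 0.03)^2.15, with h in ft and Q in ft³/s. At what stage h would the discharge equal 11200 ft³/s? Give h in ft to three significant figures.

h − h₀ = (Q/C)^(1/b) = (11200/198)^(1/2.15) = 6.533 ft
h = 0.03 + 6.533 = 6.563 ft

6.56 ft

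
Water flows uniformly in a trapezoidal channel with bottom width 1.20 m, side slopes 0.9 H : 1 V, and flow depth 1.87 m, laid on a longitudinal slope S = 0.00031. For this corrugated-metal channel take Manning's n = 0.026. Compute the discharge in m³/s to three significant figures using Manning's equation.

3.31 m³/s

A = (b + z·y)·y = (1.20 + 0.9×1.87)×1.87 = 5.391 m²
P = b + 2y√(1+z²) = 1.20 + 2×1.87×√(1+0.9²) = 6.232 m
R = A/P = 5.391/6.232 = 0.8651 m
Q = (1/n)·A·R^(2/3)·S^(1/2) = (1/0.026) × 5.391 × 0.8651^(2/3) × 0.00031^(1/2) = 3.315 m³/s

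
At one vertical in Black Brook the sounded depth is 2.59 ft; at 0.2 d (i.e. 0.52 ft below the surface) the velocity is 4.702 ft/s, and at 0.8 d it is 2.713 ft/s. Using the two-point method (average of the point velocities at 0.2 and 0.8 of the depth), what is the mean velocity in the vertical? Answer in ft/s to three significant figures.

v̄ = (4.702 + 2.713) / 2 = 3.708 ft/s

3.71 ft/s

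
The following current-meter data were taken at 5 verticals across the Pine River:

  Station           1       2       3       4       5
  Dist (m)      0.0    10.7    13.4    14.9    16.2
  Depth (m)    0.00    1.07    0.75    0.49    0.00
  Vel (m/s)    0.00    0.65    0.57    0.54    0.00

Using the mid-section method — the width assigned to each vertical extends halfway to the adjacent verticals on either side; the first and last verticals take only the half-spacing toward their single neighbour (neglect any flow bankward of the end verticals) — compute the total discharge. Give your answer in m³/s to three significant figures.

5.93 m³/s

w_2 = (13.4 − 0.0)/2 = 6.7 m; q_2 = 0.65 × 1.07 × 6.7 = 4.660 m³/s
w_3 = (14.9 − 10.7)/2 = 2.1 m; q_3 = 0.57 × 0.75 × 2.1 = 0.8978 m³/s
w_4 = (16.2 − 13.4)/2 = 1.4 m; q_4 = 0.54 × 0.49 × 1.4 = 0.3704 m³/s
Stations 1, 5 contribute zero (depth or velocity is 0).
Q = Σ qᵢ = 5.928 m³/s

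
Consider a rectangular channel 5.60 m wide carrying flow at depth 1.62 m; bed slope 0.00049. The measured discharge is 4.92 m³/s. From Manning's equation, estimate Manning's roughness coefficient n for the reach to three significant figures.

A = b·y = 5.60 × 1.62 = 9.072 m²
P = b + 2y = 5.60 + 2×1.62 = 8.840 m
R = A/P = 9.072/8.840 = 1.026 m
n = (1/Q)·A·R^(2/3)·S^(1/2) = (1/4.92) × 9.072 × 1.017 × 0.02214 = 0.04153

0.0415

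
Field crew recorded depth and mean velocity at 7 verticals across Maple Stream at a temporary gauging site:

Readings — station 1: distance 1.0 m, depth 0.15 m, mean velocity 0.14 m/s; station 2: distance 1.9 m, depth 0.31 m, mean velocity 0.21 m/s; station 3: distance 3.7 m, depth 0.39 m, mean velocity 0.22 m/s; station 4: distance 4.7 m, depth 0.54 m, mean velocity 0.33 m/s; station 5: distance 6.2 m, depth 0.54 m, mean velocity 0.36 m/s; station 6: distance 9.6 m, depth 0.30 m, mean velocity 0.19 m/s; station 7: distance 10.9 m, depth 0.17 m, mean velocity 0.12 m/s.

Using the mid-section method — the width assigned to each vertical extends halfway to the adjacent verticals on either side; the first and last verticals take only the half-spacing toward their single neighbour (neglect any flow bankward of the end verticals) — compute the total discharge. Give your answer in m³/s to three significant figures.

1.06 m³/s

w_1 = (1.9 − 1.0)/2 = 0.45 m; q_1 = 0.14 × 0.15 × 0.45 = 0.009450 m³/s
w_2 = (3.7 − 1.0)/2 = 1.35 m; q_2 = 0.21 × 0.31 × 1.35 = 0.08789 m³/s
w_3 = (4.7 − 1.9)/2 = 1.4 m; q_3 = 0.22 × 0.39 × 1.4 = 0.1201 m³/s
w_4 = (6.2 − 3.7)/2 = 1.25 m; q_4 = 0.33 × 0.54 × 1.25 = 0.2228 m³/s
w_5 = (9.6 − 4.7)/2 = 2.45 m; q_5 = 0.36 × 0.54 × 2.45 = 0.4763 m³/s
w_6 = (10.9 − 6.2)/2 = 2.35 m; q_6 = 0.19 × 0.30 × 2.35 = 0.1340 m³/s
w_7 = (10.9 − 9.6)/2 = 0.65 m; q_7 = 0.12 × 0.17 × 0.65 = 0.01326 m³/s
Q = Σ qᵢ = 1.064 m³/s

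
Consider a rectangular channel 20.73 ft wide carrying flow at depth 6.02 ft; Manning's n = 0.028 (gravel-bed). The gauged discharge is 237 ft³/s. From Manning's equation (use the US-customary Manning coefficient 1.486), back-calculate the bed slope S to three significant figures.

0.000215

A = b·y = 20.73 × 6.02 = 124.8 ft²
P = b + 2y = 20.73 + 2×6.02 = 32.77 ft
R = A/P = 124.8/32.77 = 3.808 ft
S = (Q·n / (1.486·A·R^(2/3)))² = (237×0.028 / (1.486×124.8×2.439))² = 0.0002153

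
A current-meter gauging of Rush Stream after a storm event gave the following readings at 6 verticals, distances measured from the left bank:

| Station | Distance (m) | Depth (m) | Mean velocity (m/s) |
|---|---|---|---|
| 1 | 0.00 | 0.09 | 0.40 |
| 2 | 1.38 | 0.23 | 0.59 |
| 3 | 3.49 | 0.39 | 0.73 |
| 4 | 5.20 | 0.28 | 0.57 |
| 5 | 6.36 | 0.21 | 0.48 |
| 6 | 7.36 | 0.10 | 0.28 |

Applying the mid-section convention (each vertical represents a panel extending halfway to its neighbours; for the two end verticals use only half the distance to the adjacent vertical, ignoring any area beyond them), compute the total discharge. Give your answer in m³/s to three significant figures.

1.16 m³/s

w_1 = (1.38 − 0.00)/2 = 0.69 m; q_1 = 0.40 × 0.09 × 0.69 = 0.02484 m³/s
w_2 = (3.49 − 0.00)/2 = 1.745 m; q_2 = 0.59 × 0.23 × 1.745 = 0.2368 m³/s
w_3 = (5.20 − 1.38)/2 = 1.91 m; q_3 = 0.73 × 0.39 × 1.91 = 0.5438 m³/s
w_4 = (6.36 − 3.49)/2 = 1.435 m; q_4 = 0.57 × 0.28 × 1.435 = 0.2290 m³/s
w_5 = (7.36 − 5.20)/2 = 1.08 m; q_5 = 0.48 × 0.21 × 1.08 = 0.1089 m³/s
w_6 = (7.36 − 6.36)/2 = 0.5 m; q_6 = 0.28 × 0.10 × 0.5 = 0.01400 m³/s
Q = Σ qᵢ = 1.157 m³/s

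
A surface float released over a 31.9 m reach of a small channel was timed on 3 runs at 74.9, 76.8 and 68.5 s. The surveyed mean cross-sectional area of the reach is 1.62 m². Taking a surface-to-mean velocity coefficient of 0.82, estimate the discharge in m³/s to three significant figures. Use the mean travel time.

t̄ = (74.9 + 76.8 + 68.5) / 3 = 73.4 s
v_surface = L / t̄ = 31.9 / 73.4 = 0.4346 m/s
v_mean = 0.82 × 0.4346 = 0.3564 m/s
Q = A × v_mean = 1.62 × 0.3564 = 0.5773 m³/s

0.577 m³/s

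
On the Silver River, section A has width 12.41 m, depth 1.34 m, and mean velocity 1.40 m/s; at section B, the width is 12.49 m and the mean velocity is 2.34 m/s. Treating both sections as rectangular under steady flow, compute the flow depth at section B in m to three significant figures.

0.797 m

Q = A₁V₁ = (12.41×1.34) × 1.40 = 23.28 m³/s
d₂ = Q/(b₂ V₂) = 23.28/(12.49×2.34) = 0.7966 m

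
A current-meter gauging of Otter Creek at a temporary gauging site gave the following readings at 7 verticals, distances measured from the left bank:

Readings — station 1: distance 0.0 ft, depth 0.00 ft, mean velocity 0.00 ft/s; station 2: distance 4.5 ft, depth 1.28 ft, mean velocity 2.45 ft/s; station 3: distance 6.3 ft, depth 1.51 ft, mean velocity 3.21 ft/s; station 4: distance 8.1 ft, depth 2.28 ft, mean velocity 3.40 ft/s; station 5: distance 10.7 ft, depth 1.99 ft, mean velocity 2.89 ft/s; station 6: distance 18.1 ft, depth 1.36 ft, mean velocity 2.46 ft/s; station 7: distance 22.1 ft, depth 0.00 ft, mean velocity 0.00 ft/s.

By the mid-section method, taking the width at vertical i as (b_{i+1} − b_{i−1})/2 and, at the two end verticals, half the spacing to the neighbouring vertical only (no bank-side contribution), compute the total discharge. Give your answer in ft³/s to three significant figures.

83.5 ft³/s

w_2 = (6.3 − 0.0)/2 = 3.15 ft; q_2 = 2.45 × 1.28 × 3.15 = 9.878 ft³/s
w_3 = (8.1 − 4.5)/2 = 1.8 ft; q_3 = 3.21 × 1.51 × 1.8 = 8.725 ft³/s
w_4 = (10.7 − 6.3)/2 = 2.2 ft; q_4 = 3.40 × 2.28 × 2.2 = 17.05 ft³/s
w_5 = (18.1 − 8.1)/2 = 5 ft; q_5 = 2.89 × 1.99 × 5 = 28.76 ft³/s
w_6 = (22.1 − 10.7)/2 = 5.7 ft; q_6 = 2.46 × 1.36 × 5.7 = 19.07 ft³/s
Stations 1, 7 contribute zero (depth or velocity is 0).
Q = Σ qᵢ = 83.48 ft³/s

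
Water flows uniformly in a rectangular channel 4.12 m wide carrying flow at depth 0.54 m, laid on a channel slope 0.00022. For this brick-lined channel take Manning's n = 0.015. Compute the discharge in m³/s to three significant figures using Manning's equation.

A = b·y = 4.12 × 0.54 = 2.225 m²
P = b + 2y = 4.12 + 2×0.54 = 5.200 m
R = A/P = 2.225/5.200 = 0.4278 m
Q = (1/n)·A·R^(2/3)·S^(1/2) = (1/0.015) × 2.225 × 0.4278^(2/3) × 0.00022^(1/2) = 1.249 m³/s

1.25 m³/s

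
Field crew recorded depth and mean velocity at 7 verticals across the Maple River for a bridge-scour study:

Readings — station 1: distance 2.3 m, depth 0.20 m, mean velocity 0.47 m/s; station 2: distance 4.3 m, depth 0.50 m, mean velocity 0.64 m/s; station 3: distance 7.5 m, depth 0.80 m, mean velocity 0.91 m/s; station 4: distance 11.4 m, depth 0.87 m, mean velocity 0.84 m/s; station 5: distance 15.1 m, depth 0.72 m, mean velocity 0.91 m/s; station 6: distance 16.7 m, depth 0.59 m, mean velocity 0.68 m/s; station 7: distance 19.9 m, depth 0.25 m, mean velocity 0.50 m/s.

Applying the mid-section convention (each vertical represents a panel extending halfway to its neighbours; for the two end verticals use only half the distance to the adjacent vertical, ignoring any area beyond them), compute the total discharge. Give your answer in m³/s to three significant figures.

9.19 m³/s

w_1 = (4.3 − 2.3)/2 = 1 m; q_1 = 0.47 × 0.20 × 1 = 0.09400 m³/s
w_2 = (7.5 − 2.3)/2 = 2.6 m; q_2 = 0.64 × 0.50 × 2.6 = 0.8320 m³/s
w_3 = (11.4 − 4.3)/2 = 3.55 m; q_3 = 0.91 × 0.80 × 3.55 = 2.584 m³/s
w_4 = (15.1 − 7.5)/2 = 3.8 m; q_4 = 0.84 × 0.87 × 3.8 = 2.777 m³/s
w_5 = (16.7 − 11.4)/2 = 2.65 m; q_5 = 0.91 × 0.72 × 2.65 = 1.736 m³/s
w_6 = (19.9 − 15.1)/2 = 2.4 m; q_6 = 0.68 × 0.59 × 2.4 = 0.9629 m³/s
w_7 = (19.9 − 16.7)/2 = 1.6 m; q_7 = 0.50 × 0.25 × 1.6 = 0.2000 m³/s
Q = Σ qᵢ = 9.187 m³/s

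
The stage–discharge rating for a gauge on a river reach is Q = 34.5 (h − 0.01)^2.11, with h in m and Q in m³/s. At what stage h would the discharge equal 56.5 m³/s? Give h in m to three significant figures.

h − h₀ = (Q/C)^(1/b) = (56.5/34.5)^(1/2.11) = 1.263 m
h = 0.01 + 1.263 = 1.273 m

1.27 m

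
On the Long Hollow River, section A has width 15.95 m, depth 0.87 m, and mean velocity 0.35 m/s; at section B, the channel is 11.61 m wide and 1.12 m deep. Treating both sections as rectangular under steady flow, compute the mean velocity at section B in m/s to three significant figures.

0.374 m/s

Q = A₁V₁ = (15.95×0.87) × 0.35 = 4.857 m³/s
A₂ = 11.61 × 1.12 = 13.00 m²
V₂ = Q/A₂ = 4.857/13.00 = 0.3735 m/s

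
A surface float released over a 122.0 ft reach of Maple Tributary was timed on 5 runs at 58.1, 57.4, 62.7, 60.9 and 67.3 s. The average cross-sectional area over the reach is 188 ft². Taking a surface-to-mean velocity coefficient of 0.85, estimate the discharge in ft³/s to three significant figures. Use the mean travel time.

t̄ = (58.1 + 57.4 + 62.7 + 60.9 + 67.3) / 5 = 61.28 s
v_surface = L / t̄ = 122.0 / 61.28 = 1.991 ft/s
v_mean = 0.85 × 1.991 = 1.692 ft/s
Q = A × v_mean = 188 × 1.692 = 318.1 ft³/s

318 ft³/s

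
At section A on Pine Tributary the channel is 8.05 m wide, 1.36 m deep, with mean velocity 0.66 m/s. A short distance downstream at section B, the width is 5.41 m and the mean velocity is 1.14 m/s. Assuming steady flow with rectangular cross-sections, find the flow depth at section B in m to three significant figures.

1.17 m

Q = A₁V₁ = (8.05×1.36) × 0.66 = 7.226 m³/s
d₂ = Q/(b₂ V₂) = 7.226/(5.41×1.14) = 1.172 m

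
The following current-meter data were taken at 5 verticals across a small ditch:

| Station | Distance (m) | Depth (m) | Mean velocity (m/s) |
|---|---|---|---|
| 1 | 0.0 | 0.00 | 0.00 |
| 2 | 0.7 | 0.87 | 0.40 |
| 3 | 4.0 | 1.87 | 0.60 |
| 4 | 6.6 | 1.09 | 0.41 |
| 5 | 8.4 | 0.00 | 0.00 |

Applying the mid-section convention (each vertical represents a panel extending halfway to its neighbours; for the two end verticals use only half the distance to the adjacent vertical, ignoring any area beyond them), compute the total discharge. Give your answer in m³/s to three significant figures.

w_2 = (4.0 − 0.0)/2 = 2 m; q_2 = 0.40 × 0.87 × 2 = 0.6960 m³/s
w_3 = (6.6 − 0.7)/2 = 2.95 m; q_3 = 0.60 × 1.87 × 2.95 = 3.310 m³/s
w_4 = (8.4 − 4.0)/2 = 2.2 m; q_4 = 0.41 × 1.09 × 2.2 = 0.9832 m³/s
Stations 1, 5 contribute zero (depth or velocity is 0).
Q = Σ qᵢ = 4.989 m³/s

4.99 m³/s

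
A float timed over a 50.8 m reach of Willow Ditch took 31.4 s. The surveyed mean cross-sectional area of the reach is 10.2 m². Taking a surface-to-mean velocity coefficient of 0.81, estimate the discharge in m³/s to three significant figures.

13.4 m³/s

v_surface = L / t̄ = 50.8 / 31.4 = 1.618 m/s
v_mean = 0.81 × 1.618 = 1.310 m/s
Q = A × v_mean = 10.2 × 1.310 = 13.37 m³/s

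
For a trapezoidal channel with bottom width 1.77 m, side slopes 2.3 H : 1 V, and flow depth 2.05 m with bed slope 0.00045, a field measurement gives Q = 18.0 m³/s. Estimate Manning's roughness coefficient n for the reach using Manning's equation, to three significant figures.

0.0167

A = (b + z·y)·y = (1.77 + 2.3×2.05)×2.05 = 13.29 m²
P = b + 2y√(1+z²) = 1.77 + 2×2.05×√(1+2.3²) = 12.05 m
R = A/P = 13.29/12.05 = 1.103 m
n = (1/Q)·A·R^(2/3)·S^(1/2) = (1/18.0) × 13.29 × 1.068 × 0.02121 = 0.01673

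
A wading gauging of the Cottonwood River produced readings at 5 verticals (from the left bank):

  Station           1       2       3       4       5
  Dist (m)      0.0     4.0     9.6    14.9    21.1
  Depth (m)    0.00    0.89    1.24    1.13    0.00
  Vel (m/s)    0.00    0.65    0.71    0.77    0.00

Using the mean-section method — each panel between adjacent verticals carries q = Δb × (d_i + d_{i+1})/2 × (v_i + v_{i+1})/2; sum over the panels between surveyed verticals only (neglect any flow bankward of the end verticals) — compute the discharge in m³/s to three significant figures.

10.6 m³/s

Panel 1-2: Δb = 4 m, d̄ = (0.00+0.89)/2 = 0.445, v̄ = (0.00+0.65)/2 = 0.325 → q = 4×0.445×0.325 = 0.5785 m³/s
Panel 2-3: Δb = 5.6 m, d̄ = (0.89+1.24)/2 = 1.065, v̄ = (0.65+0.71)/2 = 0.68 → q = 5.6×1.065×0.68 = 4.056 m³/s
Panel 3-4: Δb = 5.3 m, d̄ = (1.24+1.13)/2 = 1.185, v̄ = (0.71+0.77)/2 = 0.74 → q = 5.3×1.185×0.74 = 4.648 m³/s
Panel 4-5: Δb = 6.2 m, d̄ = (1.13+0.00)/2 = 0.565, v̄ = (0.77+0.00)/2 = 0.385 → q = 6.2×0.565×0.385 = 1.349 m³/s
Q = Σ q = 10.63 m³/s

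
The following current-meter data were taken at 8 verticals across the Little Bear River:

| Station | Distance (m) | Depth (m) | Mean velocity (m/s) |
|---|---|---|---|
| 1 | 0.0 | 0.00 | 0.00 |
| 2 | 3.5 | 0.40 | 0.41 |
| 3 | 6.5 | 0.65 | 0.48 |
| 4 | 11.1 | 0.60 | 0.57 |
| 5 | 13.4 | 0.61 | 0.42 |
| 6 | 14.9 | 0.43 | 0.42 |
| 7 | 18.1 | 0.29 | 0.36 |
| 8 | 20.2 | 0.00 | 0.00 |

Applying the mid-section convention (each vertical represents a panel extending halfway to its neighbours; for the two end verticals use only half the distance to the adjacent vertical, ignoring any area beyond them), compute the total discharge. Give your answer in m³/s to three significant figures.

4.09 m³/s

w_2 = (6.5 − 0.0)/2 = 3.25 m; q_2 = 0.41 × 0.40 × 3.25 = 0.5330 m³/s
w_3 = (11.1 − 3.5)/2 = 3.8 m; q_3 = 0.48 × 0.65 × 3.8 = 1.186 m³/s
w_4 = (13.4 − 6.5)/2 = 3.45 m; q_4 = 0.57 × 0.60 × 3.45 = 1.180 m³/s
w_5 = (14.9 − 11.1)/2 = 1.9 m; q_5 = 0.42 × 0.61 × 1.9 = 0.4868 m³/s
w_6 = (18.1 − 13.4)/2 = 2.35 m; q_6 = 0.42 × 0.43 × 2.35 = 0.4244 m³/s
w_7 = (20.2 − 14.9)/2 = 2.65 m; q_7 = 0.36 × 0.29 × 2.65 = 0.2767 m³/s
Stations 1, 8 contribute zero (depth or velocity is 0).
Q = Σ qᵢ = 4.086 m³/s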